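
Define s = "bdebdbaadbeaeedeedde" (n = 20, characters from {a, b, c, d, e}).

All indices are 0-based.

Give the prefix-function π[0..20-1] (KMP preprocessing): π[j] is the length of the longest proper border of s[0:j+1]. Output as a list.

π[0] = 0
j=1 s[j]='d': π[1]=0 (border '')
j=2 s[j]='e': π[2]=0 (border '')
j=3 s[j]='b': π[3]=1 (border 'b')
j=4 s[j]='d': π[4]=2 (border 'bd')
j=5 s[j]='b': k: 2→0; π[5]=1 (border 'b')
j=6 s[j]='a': k: 1→0; π[6]=0 (border '')
j=7 s[j]='a': π[7]=0 (border '')
j=8 s[j]='d': π[8]=0 (border '')
j=9 s[j]='b': π[9]=1 (border 'b')
j=10 s[j]='e': k: 1→0; π[10]=0 (border '')
j=11 s[j]='a': π[11]=0 (border '')
j=12 s[j]='e': π[12]=0 (border '')
j=13 s[j]='e': π[13]=0 (border '')
j=14 s[j]='d': π[14]=0 (border '')
j=15 s[j]='e': π[15]=0 (border '')
j=16 s[j]='e': π[16]=0 (border '')
j=17 s[j]='d': π[17]=0 (border '')
j=18 s[j]='d': π[18]=0 (border '')
j=19 s[j]='e': π[19]=0 (border '')

[0, 0, 0, 1, 2, 1, 0, 0, 0, 1, 0, 0, 0, 0, 0, 0, 0, 0, 0, 0]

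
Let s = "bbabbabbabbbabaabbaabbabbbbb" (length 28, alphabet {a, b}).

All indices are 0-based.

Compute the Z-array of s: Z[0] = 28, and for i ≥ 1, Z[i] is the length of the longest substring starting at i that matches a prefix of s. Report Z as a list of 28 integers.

[28, 1, 0, 8, 1, 0, 5, 1, 0, 2, 4, 1, 0, 1, 0, 0, 3, 1, 0, 0, 5, 1, 0, 2, 2, 2, 2, 1]

Z[0]=28
i=1: i≥r, start 0; Z[1]=1 grow→box=[1,2)
i=2: i≥r, start 0; Z[2]=0
i=3: i≥r, start 0; Z[3]=8 grow→box=[3,11)
i=4: min(r-i=7, Z[1]=1)=1; Z[4]=1
i=5: min(r-i=6, Z[2]=0)=0; Z[5]=0
i=6: min(r-i=5, Z[3]=8)=5; Z[6]=5
i=7: min(r-i=4, Z[4]=1)=1; Z[7]=1
i=8: min(r-i=3, Z[5]=0)=0; Z[8]=0
i=9: min(r-i=2, Z[6]=5)=2; Z[9]=2
i=10: min(r-i=1, Z[7]=1)=1; Z[10]=4 grow→box=[10,14)
i=11: min(r-i=3, Z[1]=1)=1; Z[11]=1
i=12: min(r-i=2, Z[2]=0)=0; Z[12]=0
i=13: min(r-i=1, Z[3]=8)=1; Z[13]=1
i=14: i≥r, start 0; Z[14]=0
i=15: i≥r, start 0; Z[15]=0
i=16: i≥r, start 0; Z[16]=3 grow→box=[16,19)
i=17: min(r-i=2, Z[1]=1)=1; Z[17]=1
i=18: min(r-i=1, Z[2]=0)=0; Z[18]=0
i=19: i≥r, start 0; Z[19]=0
i=20: i≥r, start 0; Z[20]=5 grow→box=[20,25)
i=21: min(r-i=4, Z[1]=1)=1; Z[21]=1
i=22: min(r-i=3, Z[2]=0)=0; Z[22]=0
i=23: min(r-i=2, Z[3]=8)=2; Z[23]=2
i=24: min(r-i=1, Z[4]=1)=1; Z[24]=2 grow→box=[24,26)
i=25: min(r-i=1, Z[1]=1)=1; Z[25]=2 grow→box=[25,27)
i=26: min(r-i=1, Z[1]=1)=1; Z[26]=2 grow→box=[26,28)
i=27: min(r-i=1, Z[1]=1)=1; Z[27]=1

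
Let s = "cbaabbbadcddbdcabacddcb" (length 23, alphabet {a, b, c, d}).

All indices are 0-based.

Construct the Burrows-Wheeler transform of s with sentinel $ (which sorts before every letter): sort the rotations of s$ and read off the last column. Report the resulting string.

bbcabbccabbaddd$dadbdacc

rank  rotation                  last
    0  $cbaabbbadcddbdcabacddcb  b
    1  aabbbadcddbdcabacddcb$cb  b
    2  abacddcb$cbaabbbadcddbdc  c
    3  abbbadcddbdcabacddcb$cba  a
    4  acddcb$cbaabbbadcddbdcab  b
    5  adcddbdcabacddcb$cbaabbb  b
    6  b$cbaabbbadcddbdcabacddc  c
    7  baabbbadcddbdcabacddcb$c  c
    8  bacddcb$cbaabbbadcddbdca  a
    9  badcddbdcabacddcb$cbaabb  b
   10  bbadcddbdcabacddcb$cbaab  b
   11  bbbadcddbdcabacddcb$cbaa  a
   12  bdcabacddcb$cbaabbbadcdd  d
   13  cabacddcb$cbaabbbadcddbd  d
   14  cb$cbaabbbadcddbdcabacdd  d
   15  cbaabbbadcddbdcabacddcb$  $
   16  cddbdcabacddcb$cbaabbbad  d
   17  cddcb$cbaabbbadcddbdcaba  a
   18  dbdcabacddcb$cbaabbbadcd  d
   19  dcabacddcb$cbaabbbadcddb  b
   20  dcb$cbaabbbadcddbdcabacd  d
   21  dcddbdcabacddcb$cbaabbba  a
   22  ddbdcabacddcb$cbaabbbadc  c
   23  ddcb$cbaabbbadcddbdcabac  c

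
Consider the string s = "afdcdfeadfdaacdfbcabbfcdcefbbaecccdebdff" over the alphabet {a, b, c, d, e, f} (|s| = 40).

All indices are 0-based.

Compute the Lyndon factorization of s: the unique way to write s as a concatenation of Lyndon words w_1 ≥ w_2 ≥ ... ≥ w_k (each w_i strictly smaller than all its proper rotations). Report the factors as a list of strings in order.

emit factor 1: 'afdcdfe' (i=0, period=7)
emit factor 2: 'adfd' (i=7, period=4)
emit factor 3: 'aacdfbcabbfcdcefbbaecccdebdff' (i=11, period=29)

["afdcdfe", "adfd", "aacdfbcabbfcdcefbbaecccdebdff"]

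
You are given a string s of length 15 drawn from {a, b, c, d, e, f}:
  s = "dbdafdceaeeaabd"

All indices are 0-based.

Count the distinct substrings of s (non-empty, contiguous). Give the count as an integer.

sorted suffixes:
  #0 SA[0]=11  'aabd'
  #1 SA[1]=12  'abd'
  #2 SA[2]=8  'aeeaabd'
  #3 SA[3]=3  'afdceaeeaabd'
  #4 SA[4]=13  'bd'
  #5 SA[5]=1  'bdafdceaeeaabd'
  #6 SA[6]=6  'ceaeeaabd'
  #7 SA[7]=14  'd'
  #8 SA[8]=2  'dafdceaeeaabd'
  #9 SA[9]=0  'dbdafdceaeeaabd'
  #10 SA[10]=5  'dceaeeaabd'
  #11 SA[11]=10  'eaabd'
  #12 SA[12]=7  'eaeeaabd'
  #13 SA[13]=9  'eeaabd'
  #14 SA[14]=4  'fdceaeeaabd'

SA = [11, 12, 8, 3, 13, 1, 6, 14, 2, 0, 5, 10, 7, 9, 4]
[i] adj suffixes → lcp
  [1] 11/12 → 1 ('a')
  [2] 12/8 → 1 ('a')
  [3] 8/3 → 1 ('a')
  [4] 3/13 → 0 ('')
  [5] 13/1 → 2 ('bd')
  [6] 1/6 → 0 ('')
  [7] 6/14 → 0 ('')
  [8] 14/2 → 1 ('d')
  [9] 2/0 → 1 ('d')
  [10] 0/5 → 1 ('d')
  [11] 5/10 → 0 ('')
  [12] 10/7 → 2 ('ea')
  [13] 7/9 → 1 ('e')
  [14] 9/4 → 0 ('')

n(n+1)/2 = 15·16/2 = 120
Σ LCP = 0 + 1 + 1 + 1 + 0 + 2 + 0 + 0 + 1 + 1 + 1 + 0 + 2 + 1 + 0 = 11
distinct = 120 − 11 = 109

109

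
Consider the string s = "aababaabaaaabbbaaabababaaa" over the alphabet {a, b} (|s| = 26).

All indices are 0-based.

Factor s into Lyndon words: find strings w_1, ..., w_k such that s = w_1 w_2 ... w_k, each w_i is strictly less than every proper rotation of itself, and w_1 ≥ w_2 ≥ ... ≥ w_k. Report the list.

emit factor 1: 'aabab' (i=0, period=5)
emit factor 2: 'aab' (i=5, period=3)
emit factor 3: 'aaaabbbaaababab' (i=8, period=15)
emit factor 4: 'a' (i=23, period=1)
emit factor 5: 'a' (i=24, period=1)
emit factor 6: 'a' (i=25, period=1)

["aabab", "aab", "aaaabbbaaababab", "a", "a", "a"]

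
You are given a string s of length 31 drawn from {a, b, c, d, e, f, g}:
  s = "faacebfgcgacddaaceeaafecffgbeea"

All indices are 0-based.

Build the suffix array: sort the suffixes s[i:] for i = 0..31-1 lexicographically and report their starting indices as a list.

[30, 1, 14, 19, 10, 2, 15, 20, 27, 5, 11, 3, 16, 23, 8, 13, 12, 29, 18, 4, 22, 28, 17, 0, 21, 24, 25, 6, 9, 26, 7]

rank→(start, suffix):
  0 → (30, 'a')
  1 → (1, 'aacebfgcgacddaaceeaafecffgbeea')
  2 → (14, 'aaceeaafecffgbeea')
  3 → (19, 'aafecffgbeea')
  4 → (10, 'acddaaceeaafecffgbeea')
  5 → (2, 'acebfgcgacddaaceeaafecffgbeea')
  6 → (15, 'aceeaafecffgbeea')
  7 → (20, 'afecffgbeea')
  8 → (27, 'beea')
  9 → (5, 'bfgcgacddaaceeaafecffgbeea')
  10 → (11, 'cddaaceeaafecffgbeea')
  11 → (3, 'cebfgcgacddaaceeaafecffgbeea')
  12 → (16, 'ceeaafecffgbeea')
  13 → (23, 'cffgbeea')
  14 → (8, 'cgacddaaceeaafecffgbeea')
  15 → (13, 'daaceeaafecffgbeea')
  16 → (12, 'ddaaceeaafecffgbeea')
  17 → (29, 'ea')
  18 → (18, 'eaafecffgbeea')
  19 → (4, 'ebfgcgacddaaceeaafecffgbeea')
  20 → (22, 'ecffgbeea')
  21 → (28, 'eea')
  22 → (17, 'eeaafecffgbeea')
  23 → (0, 'faacebfgcgacddaaceeaafecffgbeea')
  24 → (21, 'fecffgbeea')
  25 → (24, 'ffgbeea')
  26 → (25, 'fgbeea')
  27 → (6, 'fgcgacddaaceeaafecffgbeea')
  28 → (9, 'gacddaaceeaafecffgbeea')
  29 → (26, 'gbeea')
  30 → (7, 'gcgacddaaceeaafecffgbeea')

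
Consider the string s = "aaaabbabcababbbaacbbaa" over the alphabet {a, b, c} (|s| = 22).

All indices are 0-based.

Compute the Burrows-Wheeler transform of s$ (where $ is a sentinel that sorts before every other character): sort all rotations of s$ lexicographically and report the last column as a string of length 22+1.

aab$aabcabbabbabcbaaaba

rank  rotation                 last
    0  $aaaabbabcababbbaacbbaa  a
    1  a$aaaabbabcababbbaacbba  a
    2  aa$aaaabbabcababbbaacbb  b
    3  aaaabbabcababbbaacbbaa$  $
    4  aaabbabcababbbaacbbaa$a  a
    5  aabbabcababbbaacbbaa$aa  a
    6  aacbbaa$aaaabbabcababbb  b
    7  ababbbaacbbaa$aaaabbabc  c
    8  abbabcababbbaacbbaa$aaa  a
    9  abbbaacbbaa$aaaabbabcab  b
   10  abcababbbaacbbaa$aaaabb  b
   11  acbbaa$aaaabbabcababbba  a
   12  baa$aaaabbabcababbbaacb  b
   13  baacbbaa$aaaabbabcababb  b
   14  babbbaacbbaa$aaaabbabca  a
   15  babcababbbaacbbaa$aaaab  b
   16  bbaa$aaaabbabcababbbaac  c
   17  bbaacbbaa$aaaabbabcabab  b
   18  bbabcababbbaacbbaa$aaaa  a
   19  bbbaacbbaa$aaaabbabcaba  a
   20  bcababbbaacbbaa$aaaabba  a
   21  cababbbaacbbaa$aaaabbab  b
   22  cbbaa$aaaabbabcababbbaa  a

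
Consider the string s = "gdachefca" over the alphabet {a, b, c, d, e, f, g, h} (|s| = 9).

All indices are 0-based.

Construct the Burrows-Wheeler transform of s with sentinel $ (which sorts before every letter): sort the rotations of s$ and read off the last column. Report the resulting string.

acdfaghe$c

rank  rotation    last
    0  $gdachefca  a
    1  a$gdachefc  c
    2  achefca$gd  d
    3  ca$gdachef  f
    4  chefca$gda  a
    5  dachefca$g  g
    6  efca$gdach  h
    7  fca$gdache  e
    8  gdachefca$  $
    9  hefca$gdac  c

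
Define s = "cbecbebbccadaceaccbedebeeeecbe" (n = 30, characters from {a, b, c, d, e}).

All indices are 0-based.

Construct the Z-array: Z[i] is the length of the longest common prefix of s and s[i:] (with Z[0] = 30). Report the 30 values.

Z[0]=30
i=1: fresh scan; Z[1]=0
i=2: fresh scan; Z[2]=0
i=3: fresh scan; Z[3]=3 scan→box=[3,6)
i=4: min(r-i=2, Z[1]=0)=0; Z[4]=0
i=5: min(r-i=1, Z[2]=0)=0; Z[5]=0
i=6: fresh scan; Z[6]=0
i=7: fresh scan; Z[7]=0
i=8: fresh scan; Z[8]=1 scan→box=[8,9)
i=9: fresh scan; Z[9]=1 scan→box=[9,10)
i=10: fresh scan; Z[10]=0
i=11: fresh scan; Z[11]=0
i=12: fresh scan; Z[12]=0
i=13: fresh scan; Z[13]=1 scan→box=[13,14)
i=14: fresh scan; Z[14]=0
i=15: fresh scan; Z[15]=0
i=16: fresh scan; Z[16]=1 scan→box=[16,17)
i=17: fresh scan; Z[17]=3 scan→box=[17,20)
i=18: min(r-i=2, Z[1]=0)=0; Z[18]=0
i=19: min(r-i=1, Z[2]=0)=0; Z[19]=0
i=20: fresh scan; Z[20]=0
i=21: fresh scan; Z[21]=0
i=22: fresh scan; Z[22]=0
i=23: fresh scan; Z[23]=0
i=24: fresh scan; Z[24]=0
i=25: fresh scan; Z[25]=0
i=26: fresh scan; Z[26]=0
i=27: fresh scan; Z[27]=3 scan→box=[27,30)
i=28: min(r-i=2, Z[1]=0)=0; Z[28]=0
i=29: min(r-i=1, Z[2]=0)=0; Z[29]=0

[30, 0, 0, 3, 0, 0, 0, 0, 1, 1, 0, 0, 0, 1, 0, 0, 1, 3, 0, 0, 0, 0, 0, 0, 0, 0, 0, 3, 0, 0]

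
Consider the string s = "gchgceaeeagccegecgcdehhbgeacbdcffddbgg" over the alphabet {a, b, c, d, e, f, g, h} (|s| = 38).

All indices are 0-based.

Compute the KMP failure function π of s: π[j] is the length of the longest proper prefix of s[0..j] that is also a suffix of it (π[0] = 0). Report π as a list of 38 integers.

[0, 0, 0, 1, 2, 0, 0, 0, 0, 0, 1, 2, 0, 0, 1, 0, 0, 1, 2, 0, 0, 0, 0, 0, 1, 0, 0, 0, 0, 0, 0, 0, 0, 0, 0, 0, 1, 1]

π[0] = 0
j=1 s[j]='c': π[1]=0 (border '')
j=2 s[j]='h': π[2]=0 (border '')
j=3 s[j]='g': π[3]=1 (border 'g')
j=4 s[j]='c': π[4]=2 (border 'gc')
j=5 s[j]='e': k: 2→0; π[5]=0 (border '')
j=6 s[j]='a': π[6]=0 (border '')
j=7 s[j]='e': π[7]=0 (border '')
j=8 s[j]='e': π[8]=0 (border '')
j=9 s[j]='a': π[9]=0 (border '')
j=10 s[j]='g': π[10]=1 (border 'g')
j=11 s[j]='c': π[11]=2 (border 'gc')
j=12 s[j]='c': k: 2→0; π[12]=0 (border '')
j=13 s[j]='e': π[13]=0 (border '')
j=14 s[j]='g': π[14]=1 (border 'g')
j=15 s[j]='e': k: 1→0; π[15]=0 (border '')
j=16 s[j]='c': π[16]=0 (border '')
j=17 s[j]='g': π[17]=1 (border 'g')
j=18 s[j]='c': π[18]=2 (border 'gc')
j=19 s[j]='d': k: 2→0; π[19]=0 (border '')
j=20 s[j]='e': π[20]=0 (border '')
j=21 s[j]='h': π[21]=0 (border '')
j=22 s[j]='h': π[22]=0 (border '')
j=23 s[j]='b': π[23]=0 (border '')
j=24 s[j]='g': π[24]=1 (border 'g')
j=25 s[j]='e': k: 1→0; π[25]=0 (border '')
j=26 s[j]='a': π[26]=0 (border '')
j=27 s[j]='c': π[27]=0 (border '')
j=28 s[j]='b': π[28]=0 (border '')
j=29 s[j]='d': π[29]=0 (border '')
j=30 s[j]='c': π[30]=0 (border '')
j=31 s[j]='f': π[31]=0 (border '')
j=32 s[j]='f': π[32]=0 (border '')
j=33 s[j]='d': π[33]=0 (border '')
j=34 s[j]='d': π[34]=0 (border '')
j=35 s[j]='b': π[35]=0 (border '')
j=36 s[j]='g': π[36]=1 (border 'g')
j=37 s[j]='g': k: 1→0; π[37]=1 (border 'g')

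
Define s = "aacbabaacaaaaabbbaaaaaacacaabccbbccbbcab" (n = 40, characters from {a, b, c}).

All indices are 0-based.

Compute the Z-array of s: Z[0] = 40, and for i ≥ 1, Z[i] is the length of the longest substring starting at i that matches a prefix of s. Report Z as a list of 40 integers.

Z[0]=40
i=1: i≥r, start 0; Z[1]=1 grow→box=[1,2)
i=2: i≥r, start 0; Z[2]=0
i=3: i≥r, start 0; Z[3]=0
i=4: i≥r, start 0; Z[4]=1 grow→box=[4,5)
i=5: i≥r, start 0; Z[5]=0
i=6: i≥r, start 0; Z[6]=3 grow→box=[6,9)
i=7: min(r-i=2, Z[1]=1)=1; Z[7]=1
i=8: min(r-i=1, Z[2]=0)=0; Z[8]=0
i=9: i≥r, start 0; Z[9]=2 grow→box=[9,11)
i=10: min(r-i=1, Z[1]=1)=1; Z[10]=2 grow→box=[10,12)
i=11: min(r-i=1, Z[1]=1)=1; Z[11]=2 grow→box=[11,13)
i=12: min(r-i=1, Z[1]=1)=1; Z[12]=2 grow→box=[12,14)
i=13: min(r-i=1, Z[1]=1)=1; Z[13]=1
i=14: i≥r, start 0; Z[14]=0
i=15: i≥r, start 0; Z[15]=0
i=16: i≥r, start 0; Z[16]=0
i=17: i≥r, start 0; Z[17]=2 grow→box=[17,19)
i=18: min(r-i=1, Z[1]=1)=1; Z[18]=2 grow→box=[18,20)
i=19: min(r-i=1, Z[1]=1)=1; Z[19]=2 grow→box=[19,21)
i=20: min(r-i=1, Z[1]=1)=1; Z[20]=2 grow→box=[20,22)
i=21: min(r-i=1, Z[1]=1)=1; Z[21]=3 grow→box=[21,24)
i=22: min(r-i=2, Z[1]=1)=1; Z[22]=1
i=23: min(r-i=1, Z[2]=0)=0; Z[23]=0
i=24: i≥r, start 0; Z[24]=1 grow→box=[24,25)
i=25: i≥r, start 0; Z[25]=0
i=26: i≥r, start 0; Z[26]=2 grow→box=[26,28)
i=27: min(r-i=1, Z[1]=1)=1; Z[27]=1
i=28: i≥r, start 0; Z[28]=0
i=29: i≥r, start 0; Z[29]=0
i=30: i≥r, start 0; Z[30]=0
i=31: i≥r, start 0; Z[31]=0
i=32: i≥r, start 0; Z[32]=0
i=33: i≥r, start 0; Z[33]=0
i=34: i≥r, start 0; Z[34]=0
i=35: i≥r, start 0; Z[35]=0
i=36: i≥r, start 0; Z[36]=0
i=37: i≥r, start 0; Z[37]=0
i=38: i≥r, start 0; Z[38]=1 grow→box=[38,39)
i=39: i≥r, start 0; Z[39]=0

[40, 1, 0, 0, 1, 0, 3, 1, 0, 2, 2, 2, 2, 1, 0, 0, 0, 2, 2, 2, 2, 3, 1, 0, 1, 0, 2, 1, 0, 0, 0, 0, 0, 0, 0, 0, 0, 0, 1, 0]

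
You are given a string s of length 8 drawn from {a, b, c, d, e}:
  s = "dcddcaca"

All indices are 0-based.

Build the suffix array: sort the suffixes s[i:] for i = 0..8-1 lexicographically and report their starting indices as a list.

[7, 5, 6, 4, 1, 3, 0, 2]

rank→(start, suffix):
  0 → (7, 'a')
  1 → (5, 'aca')
  2 → (6, 'ca')
  3 → (4, 'caca')
  4 → (1, 'cddcaca')
  5 → (3, 'dcaca')
  6 → (0, 'dcddcaca')
  7 → (2, 'ddcaca')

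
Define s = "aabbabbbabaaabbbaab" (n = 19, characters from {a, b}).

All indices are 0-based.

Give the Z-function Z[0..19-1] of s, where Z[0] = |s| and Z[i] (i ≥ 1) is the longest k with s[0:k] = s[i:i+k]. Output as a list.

Z[0]=19
i=1: fresh scan; Z[1]=1 grow→box=[1,2)
i=2: fresh scan; Z[2]=0
i=3: fresh scan; Z[3]=0
i=4: fresh scan; Z[4]=1 grow→box=[4,5)
i=5: fresh scan; Z[5]=0
i=6: fresh scan; Z[6]=0
i=7: fresh scan; Z[7]=0
i=8: fresh scan; Z[8]=1 grow→box=[8,9)
i=9: fresh scan; Z[9]=0
i=10: fresh scan; Z[10]=2 grow→box=[10,12)
i=11: min(r-i=1, Z[1]=1)=1; Z[11]=4 grow→box=[11,15)
i=12: min(r-i=3, Z[1]=1)=1; Z[12]=1
i=13: min(r-i=2, Z[2]=0)=0; Z[13]=0
i=14: min(r-i=1, Z[3]=0)=0; Z[14]=0
i=15: fresh scan; Z[15]=0
i=16: fresh scan; Z[16]=3 grow→box=[16,19)
i=17: min(r-i=2, Z[1]=1)=1; Z[17]=1
i=18: min(r-i=1, Z[2]=0)=0; Z[18]=0

[19, 1, 0, 0, 1, 0, 0, 0, 1, 0, 2, 4, 1, 0, 0, 0, 3, 1, 0]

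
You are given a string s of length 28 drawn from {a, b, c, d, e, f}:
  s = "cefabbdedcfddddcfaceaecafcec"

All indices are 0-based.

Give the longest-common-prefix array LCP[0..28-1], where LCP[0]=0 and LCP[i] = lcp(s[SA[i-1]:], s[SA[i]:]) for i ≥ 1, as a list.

sorted suffixes:
  #0 SA[0]=3  'abbdedcfddddcfaceaecafcec'
  #1 SA[1]=17  'aceaecafcec'
  #2 SA[2]=20  'aecafcec'
  #3 SA[3]=23  'afcec'
  #4 SA[4]=4  'bbdedcfddddcfaceaecafcec'
  #5 SA[5]=5  'bdedcfddddcfaceaecafcec'
  #6 SA[6]=27  'c'
  #7 SA[7]=22  'cafcec'
  #8 SA[8]=18  'ceaecafcec'
  #9 SA[9]=25  'cec'
  #10 SA[10]=0  'cefabbdedcfddddcfaceaecafcec'
  #11 SA[11]=15  'cfaceaecafcec'
  #12 SA[12]=9  'cfddddcfaceaecafcec'
  #13 SA[13]=14  'dcfaceaecafcec'
  #14 SA[14]=8  'dcfddddcfaceaecafcec'
  #15 SA[15]=13  'ddcfaceaecafcec'
  #16 SA[16]=12  'dddcfaceaecafcec'
  #17 SA[17]=11  'ddddcfaceaecafcec'
  #18 SA[18]=6  'dedcfddddcfaceaecafcec'
  #19 SA[19]=19  'eaecafcec'
  #20 SA[20]=26  'ec'
  #21 SA[21]=21  'ecafcec'
  #22 SA[22]=7  'edcfddddcfaceaecafcec'
  #23 SA[23]=1  'efabbdedcfddddcfaceaecafcec'
  #24 SA[24]=2  'fabbdedcfddddcfaceaecafcec'
  #25 SA[25]=16  'faceaecafcec'
  #26 SA[26]=24  'fcec'
  #27 SA[27]=10  'fddddcfaceaecafcec'

SA = [3, 17, 20, 23, 4, 5, 27, 22, 18, 25, 0, 15, 9, 14, 8, 13, 12, 11, 6, 19, 26, 21, 7, 1, 2, 16, 24, 10]
i: (SA[i-1],SA[i]) lcp shared
  1: (3,17) 1 'a'
  2: (17,20) 1 'a'
  3: (20,23) 1 'a'
  4: (23,4) 0 ''
  5: (4,5) 1 'b'
  6: (5,27) 0 ''
  7: (27,22) 1 'c'
  8: (22,18) 1 'c'
  9: (18,25) 2 'ce'
  10: (25,0) 2 'ce'
  11: (0,15) 1 'c'
  12: (15,9) 2 'cf'
  13: (9,14) 0 ''
  14: (14,8) 3 'dcf'
  15: (8,13) 1 'd'
  16: (13,12) 2 'dd'
  17: (12,11) 3 'ddd'
  18: (11,6) 1 'd'
  19: (6,19) 0 ''
  20: (19,26) 1 'e'
  21: (26,21) 2 'ec'
  22: (21,7) 1 'e'
  23: (7,1) 1 'e'
  24: (1,2) 0 ''
  25: (2,16) 2 'fa'
  26: (16,24) 1 'f'
  27: (24,10) 1 'f'

[0, 1, 1, 1, 0, 1, 0, 1, 1, 2, 2, 1, 2, 0, 3, 1, 2, 3, 1, 0, 1, 2, 1, 1, 0, 2, 1, 1]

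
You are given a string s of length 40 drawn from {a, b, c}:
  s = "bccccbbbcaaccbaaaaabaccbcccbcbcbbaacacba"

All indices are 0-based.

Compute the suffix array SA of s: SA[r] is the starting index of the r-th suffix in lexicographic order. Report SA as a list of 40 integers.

[39, 14, 15, 16, 17, 33, 9, 18, 34, 36, 10, 20, 38, 13, 32, 19, 31, 5, 6, 7, 29, 27, 23, 0, 8, 35, 37, 12, 30, 4, 28, 26, 22, 11, 3, 25, 21, 2, 24, 1]

rank | idx | suffix
   0 |  39 | a
   1 |  14 | aaaaabaccbcccbcbcbbaacacba
   2 |  15 | aaaabaccbcccbcbcbbaacacba
   3 |  16 | aaabaccbcccbcbcbbaacacba
   4 |  17 | aabaccbcccbcbcbbaacacba
   5 |  33 | aacacba
   6 |   9 | aaccbaaaaabaccbcccbcbcbbaacacba
   7 |  18 | abaccbcccbcbcbbaacacba
   8 |  34 | acacba
   9 |  36 | acba
  10 |  10 | accbaaaaabaccbcccbcbcbbaacacba
  11 |  20 | accbcccbcbcbbaacacba
  12 |  38 | ba
  13 |  13 | baaaaabaccbcccbcbcbbaacacba
  14 |  32 | baacacba
  15 |  19 | baccbcccbcbcbbaacacba
  16 |  31 | bbaacacba
  17 |   5 | bbbcaaccbaaaaabaccbcccbcbcbbaacacba
  18 |   6 | bbcaaccbaaaaabaccbcccbcbcbbaacacba
  19 |   7 | bcaaccbaaaaabaccbcccbcbcbbaacacba
  20 |  29 | bcbbaacacba
  21 |  27 | bcbcbbaacacba
  22 |  23 | bcccbcbcbbaacacba
  23 |   0 | bccccbbbcaaccbaaaaabaccbcccbcbcbbaacacba
  24 |   8 | caaccbaaaaabaccbcccbcbcbbaacacba
  25 |  35 | cacba
  26 |  37 | cba
  27 |  12 | cbaaaaabaccbcccbcbcbbaacacba
  28 |  30 | cbbaacacba
  29 |   4 | cbbbcaaccbaaaaabaccbcccbcbcbbaacacba
  30 |  28 | cbcbbaacacba
  31 |  26 | cbcbcbbaacacba
  32 |  22 | cbcccbcbcbbaacacba
  33 |  11 | ccbaaaaabaccbcccbcbcbbaacacba
  34 |   3 | ccbbbcaaccbaaaaabaccbcccbcbcbbaacacba
  35 |  25 | ccbcbcbbaacacba
  36 |  21 | ccbcccbcbcbbaacacba
  37 |   2 | cccbbbcaaccbaaaaabaccbcccbcbcbbaacacba
  38 |  24 | cccbcbcbbaacacba
  39 |   1 | ccccbbbcaaccbaaaaabaccbcccbcbcbbaacacba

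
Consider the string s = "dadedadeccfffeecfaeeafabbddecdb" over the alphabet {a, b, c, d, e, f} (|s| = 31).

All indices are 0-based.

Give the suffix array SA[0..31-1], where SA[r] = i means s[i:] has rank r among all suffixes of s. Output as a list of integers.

sorted suffixes:
  #0 SA[0]=22  'abbddecdb'
  #1 SA[1]=5  'adeccfffeecfaeeafabbddecdb'
  #2 SA[2]=1  'adedadeccfffeecfaeeafabbddecdb'
  #3 SA[3]=17  'aeeafabbddecdb'
  #4 SA[4]=20  'afabbddecdb'
  #5 SA[5]=30  'b'
  #6 SA[6]=23  'bbddecdb'
  #7 SA[7]=24  'bddecdb'
  #8 SA[8]=8  'ccfffeecfaeeafabbddecdb'
  #9 SA[9]=28  'cdb'
  #10 SA[10]=15  'cfaeeafabbddecdb'
  #11 SA[11]=9  'cfffeecfaeeafabbddecdb'
  #12 SA[12]=4  'dadeccfffeecfaeeafabbddecdb'
  #13 SA[13]=0  'dadedadeccfffeecfaeeafabbddecdb'
  #14 SA[14]=29  'db'
  #15 SA[15]=25  'ddecdb'
  #16 SA[16]=6  'deccfffeecfaeeafabbddecdb'
  #17 SA[17]=26  'decdb'
  #18 SA[18]=2  'dedadeccfffeecfaeeafabbddecdb'
  #19 SA[19]=19  'eafabbddecdb'
  #20 SA[20]=7  'eccfffeecfaeeafabbddecdb'
  #21 SA[21]=27  'ecdb'
  #22 SA[22]=14  'ecfaeeafabbddecdb'
  #23 SA[23]=3  'edadeccfffeecfaeeafabbddecdb'
  #24 SA[24]=18  'eeafabbddecdb'
  #25 SA[25]=13  'eecfaeeafabbddecdb'
  #26 SA[26]=21  'fabbddecdb'
  #27 SA[27]=16  'faeeafabbddecdb'
  #28 SA[28]=12  'feecfaeeafabbddecdb'
  #29 SA[29]=11  'ffeecfaeeafabbddecdb'
  #30 SA[30]=10  'fffeecfaeeafabbddecdb'

[22, 5, 1, 17, 20, 30, 23, 24, 8, 28, 15, 9, 4, 0, 29, 25, 6, 26, 2, 19, 7, 27, 14, 3, 18, 13, 21, 16, 12, 11, 10]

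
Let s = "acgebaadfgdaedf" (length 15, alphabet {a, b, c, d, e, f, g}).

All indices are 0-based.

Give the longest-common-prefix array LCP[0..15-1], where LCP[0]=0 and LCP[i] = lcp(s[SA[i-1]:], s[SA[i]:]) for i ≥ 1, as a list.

sorted suffixes:
  #0 SA[0]=5  'aadfgdaedf'
  #1 SA[1]=0  'acgebaadfgdaedf'
  #2 SA[2]=6  'adfgdaedf'
  #3 SA[3]=11  'aedf'
  #4 SA[4]=4  'baadfgdaedf'
  #5 SA[5]=1  'cgebaadfgdaedf'
  #6 SA[6]=10  'daedf'
  #7 SA[7]=13  'df'
  #8 SA[8]=7  'dfgdaedf'
  #9 SA[9]=3  'ebaadfgdaedf'
  #10 SA[10]=12  'edf'
  #11 SA[11]=14  'f'
  #12 SA[12]=8  'fgdaedf'
  #13 SA[13]=9  'gdaedf'
  #14 SA[14]=2  'gebaadfgdaedf'

SA = [5, 0, 6, 11, 4, 1, 10, 13, 7, 3, 12, 14, 8, 9, 2]
i: (SA[i-1],SA[i]) lcp shared
  1: (5,0) 1 'a'
  2: (0,6) 1 'a'
  3: (6,11) 1 'a'
  4: (11,4) 0 ''
  5: (4,1) 0 ''
  6: (1,10) 0 ''
  7: (10,13) 1 'd'
  8: (13,7) 2 'df'
  9: (7,3) 0 ''
  10: (3,12) 1 'e'
  11: (12,14) 0 ''
  12: (14,8) 1 'f'
  13: (8,9) 0 ''
  14: (9,2) 1 'g'

[0, 1, 1, 1, 0, 0, 0, 1, 2, 0, 1, 0, 1, 0, 1]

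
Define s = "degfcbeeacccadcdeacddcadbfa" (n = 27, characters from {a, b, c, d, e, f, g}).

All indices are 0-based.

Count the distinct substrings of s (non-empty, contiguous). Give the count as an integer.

348

rank→(start, suffix):
  0 → (26, 'a')
  1 → (8, 'acccadcdeacddcadbfa')
  2 → (17, 'acddcadbfa')
  3 → (22, 'adbfa')
  4 → (12, 'adcdeacddcadbfa')
  5 → (5, 'beeacccadcdeacddcadbfa')
  6 → (24, 'bfa')
  7 → (21, 'cadbfa')
  8 → (11, 'cadcdeacddcadbfa')
  9 → (4, 'cbeeacccadcdeacddcadbfa')
  10 → (10, 'ccadcdeacddcadbfa')
  11 → (9, 'cccadcdeacddcadbfa')
  12 → (18, 'cddcadbfa')
  13 → (14, 'cdeacddcadbfa')
  14 → (23, 'dbfa')
  15 → (20, 'dcadbfa')
  16 → (13, 'dcdeacddcadbfa')
  17 → (19, 'ddcadbfa')
  18 → (15, 'deacddcadbfa')
  19 → (0, 'degfcbeeacccadcdeacddcadbfa')
  20 → (7, 'eacccadcdeacddcadbfa')
  21 → (16, 'eacddcadbfa')
  22 → (6, 'eeacccadcdeacddcadbfa')
  23 → (1, 'egfcbeeacccadcdeacddcadbfa')
  24 → (25, 'fa')
  25 → (3, 'fcbeeacccadcdeacddcadbfa')
  26 → (2, 'gfcbeeacccadcdeacddcadbfa')

SA = [26, 8, 17, 22, 12, 5, 24, 21, 11, 4, 10, 9, 18, 14, 23, 20, 13, 19, 15, 0, 7, 16, 6, 1, 25, 3, 2]
rank  pair      lcp
   1  s[26:],s[8:]  1  'a'
   2  s[8:],s[17:]  2  'ac'
   3  s[17:],s[22:]  1  'a'
   4  s[22:],s[12:]  2  'ad'
   5  s[12:],s[5:]  0  ''
   6  s[5:],s[24:]  1  'b'
   7  s[24:],s[21:]  0  ''
   8  s[21:],s[11:]  3  'cad'
   9  s[11:],s[4:]  1  'c'
  10  s[4:],s[10:]  1  'c'
  11  s[10:],s[9:]  2  'cc'
  12  s[9:],s[18:]  1  'c'
  13  s[18:],s[14:]  2  'cd'
  14  s[14:],s[23:]  0  ''
  15  s[23:],s[20:]  1  'd'
  16  s[20:],s[13:]  2  'dc'
  17  s[13:],s[19:]  1  'd'
  18  s[19:],s[15:]  1  'd'
  19  s[15:],s[0:]  2  'de'
  20  s[0:],s[7:]  0  ''
  21  s[7:],s[16:]  3  'eac'
  22  s[16:],s[6:]  1  'e'
  23  s[6:],s[1:]  1  'e'
  24  s[1:],s[25:]  0  ''
  25  s[25:],s[3:]  1  'f'
  26  s[3:],s[2:]  0  ''

n(n+1)/2 = 27·28/2 = 378
Σ LCP = 0 + 1 + 2 + 1 + 2 + 0 + 1 + 0 + 3 + 1 + 1 + 2 + 1 + 2 + 0 + 1 + 2 + 1 + 1 + 2 + 0 + 3 + 1 + 1 + 0 + 1 + 0 = 30
distinct = 378 − 30 = 348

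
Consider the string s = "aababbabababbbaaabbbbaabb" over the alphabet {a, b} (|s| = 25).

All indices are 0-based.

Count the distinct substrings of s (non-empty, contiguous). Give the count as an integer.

256

rank→(start, suffix):
  0 → (14, 'aaabbbbaabb')
  1 → (0, 'aababbabababbbaaabbbbaabb')
  2 → (21, 'aabb')
  3 → (15, 'aabbbbaabb')
  4 → (6, 'abababbbaaabbbbaabb')
  5 → (1, 'ababbabababbbaaabbbbaabb')
  6 → (8, 'ababbbaaabbbbaabb')
  7 → (22, 'abb')
  8 → (3, 'abbabababbbaaabbbbaabb')
  9 → (10, 'abbbaaabbbbaabb')
  10 → (16, 'abbbbaabb')
  11 → (24, 'b')
  12 → (13, 'baaabbbbaabb')
  13 → (20, 'baabb')
  14 → (5, 'babababbbaaabbbbaabb')
  15 → (7, 'bababbbaaabbbbaabb')
  16 → (2, 'babbabababbbaaabbbbaabb')
  17 → (9, 'babbbaaabbbbaabb')
  18 → (23, 'bb')
  19 → (12, 'bbaaabbbbaabb')
  20 → (19, 'bbaabb')
  21 → (4, 'bbabababbbaaabbbbaabb')
  22 → (11, 'bbbaaabbbbaabb')
  23 → (18, 'bbbaabb')
  24 → (17, 'bbbbaabb')

SA = [14, 0, 21, 15, 6, 1, 8, 22, 3, 10, 16, 24, 13, 20, 5, 7, 2, 9, 23, 12, 19, 4, 11, 18, 17]
[i] adj suffixes → lcp
  [1] 14/0 → 2 ('aa')
  [2] 0/21 → 3 ('aab')
  [3] 21/15 → 4 ('aabb')
  [4] 15/6 → 1 ('a')
  [5] 6/1 → 4 ('abab')
  [6] 1/8 → 5 ('ababb')
  [7] 8/22 → 2 ('ab')
  [8] 22/3 → 3 ('abb')
  [9] 3/10 → 3 ('abb')
  [10] 10/16 → 4 ('abbb')
  [11] 16/24 → 0 ('')
  [12] 24/13 → 1 ('b')
  [13] 13/20 → 3 ('baa')
  [14] 20/5 → 2 ('ba')
  [15] 5/7 → 5 ('babab')
  [16] 7/2 → 3 ('bab')
  [17] 2/9 → 4 ('babb')
  [18] 9/23 → 1 ('b')
  [19] 23/12 → 2 ('bb')
  [20] 12/19 → 4 ('bbaa')
  [21] 19/4 → 3 ('bba')
  [22] 4/11 → 2 ('bb')
  [23] 11/18 → 5 ('bbbaa')
  [24] 18/17 → 3 ('bbb')

n(n+1)/2 = 25·26/2 = 325
Σ LCP = 0 + 2 + 3 + 4 + 1 + 4 + 5 + 2 + 3 + 3 + 4 + 0 + 1 + 3 + 2 + 5 + 3 + 4 + 1 + 2 + 4 + 3 + 2 + 5 + 3 = 69
distinct = 325 − 69 = 256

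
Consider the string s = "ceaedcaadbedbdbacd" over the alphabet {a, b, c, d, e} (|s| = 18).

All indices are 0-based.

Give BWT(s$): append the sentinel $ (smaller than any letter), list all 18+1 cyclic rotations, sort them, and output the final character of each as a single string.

dcbaedddda$cbeaecba

rank  rotation             last
    0  $ceaedcaadbedbdbacd  d
    1  aadbedbdbacd$ceaedc  c
    2  acd$ceaedcaadbedbdb  b
    3  adbedbdbacd$ceaedca  a
    4  aedcaadbedbdbacd$ce  e
    5  bacd$ceaedcaadbedbd  d
    6  bdbacd$ceaedcaadbed  d
    7  bedbdbacd$ceaedcaad  d
    8  caadbedbdbacd$ceaed  d
    9  cd$ceaedcaadbedbdba  a
   10  ceaedcaadbedbdbacd$  $
   11  d$ceaedcaadbedbdbac  c
   12  dbacd$ceaedcaadbedb  b
   13  dbdbacd$ceaedcaadbe  e
   14  dbedbdbacd$ceaedcaa  a
   15  dcaadbedbdbacd$ceae  e
   16  eaedcaadbedbdbacd$c  c
   17  edbdbacd$ceaedcaadb  b
   18  edcaadbedbdbacd$cea  a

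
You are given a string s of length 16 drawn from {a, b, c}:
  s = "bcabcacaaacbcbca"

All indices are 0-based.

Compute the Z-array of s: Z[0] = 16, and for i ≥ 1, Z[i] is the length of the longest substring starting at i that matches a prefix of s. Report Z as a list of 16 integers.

Z[0]=16
i=1: i≥r, start 0; Z[1]=0
i=2: i≥r, start 0; Z[2]=0
i=3: i≥r, start 0; Z[3]=3 extend→box=[3,6)
i=4: min(r-i=2, Z[1]=0)=0; Z[4]=0
i=5: min(r-i=1, Z[2]=0)=0; Z[5]=0
i=6: i≥r, start 0; Z[6]=0
i=7: i≥r, start 0; Z[7]=0
i=8: i≥r, start 0; Z[8]=0
i=9: i≥r, start 0; Z[9]=0
i=10: i≥r, start 0; Z[10]=0
i=11: i≥r, start 0; Z[11]=2 extend→box=[11,13)
i=12: min(r-i=1, Z[1]=0)=0; Z[12]=0
i=13: i≥r, start 0; Z[13]=3 extend→box=[13,16)
i=14: min(r-i=2, Z[1]=0)=0; Z[14]=0
i=15: min(r-i=1, Z[2]=0)=0; Z[15]=0

[16, 0, 0, 3, 0, 0, 0, 0, 0, 0, 0, 2, 0, 3, 0, 0]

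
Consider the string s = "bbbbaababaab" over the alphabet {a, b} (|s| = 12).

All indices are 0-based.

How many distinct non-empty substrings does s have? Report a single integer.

rank | idx | suffix
   0 |   9 | aab
   1 |   4 | aababaab
   2 |  10 | ab
   3 |   7 | abaab
   4 |   5 | ababaab
   5 |  11 | b
   6 |   8 | baab
   7 |   3 | baababaab
   8 |   6 | babaab
   9 |   2 | bbaababaab
  10 |   1 | bbbaababaab
  11 |   0 | bbbbaababaab

SA = [9, 4, 10, 7, 5, 11, 8, 3, 6, 2, 1, 0]
rank  pair      lcp
   1  s[9:],s[4:]  3  'aab'
   2  s[4:],s[10:]  1  'a'
   3  s[10:],s[7:]  2  'ab'
   4  s[7:],s[5:]  3  'aba'
   5  s[5:],s[11:]  0  ''
   6  s[11:],s[8:]  1  'b'
   7  s[8:],s[3:]  4  'baab'
   8  s[3:],s[6:]  2  'ba'
   9  s[6:],s[2:]  1  'b'
  10  s[2:],s[1:]  2  'bb'
  11  s[1:],s[0:]  3  'bbb'

n(n+1)/2 = 12·13/2 = 78
Σ LCP = 0 + 3 + 1 + 2 + 3 + 0 + 1 + 4 + 2 + 1 + 2 + 3 = 22
distinct = 78 − 22 = 56

56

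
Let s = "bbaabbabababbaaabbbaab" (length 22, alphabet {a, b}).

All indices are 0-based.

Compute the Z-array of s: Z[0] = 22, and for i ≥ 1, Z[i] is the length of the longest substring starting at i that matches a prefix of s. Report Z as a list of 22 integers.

[22, 1, 0, 0, 3, 1, 0, 1, 0, 1, 0, 4, 1, 0, 0, 0, 2, 5, 1, 0, 0, 1]

Z[0]=22
i=1: i≥r, start 0; Z[1]=1 scan→box=[1,2)
i=2: i≥r, start 0; Z[2]=0
i=3: i≥r, start 0; Z[3]=0
i=4: i≥r, start 0; Z[4]=3 scan→box=[4,7)
i=5: min(r-i=2, Z[1]=1)=1; Z[5]=1
i=6: min(r-i=1, Z[2]=0)=0; Z[6]=0
i=7: i≥r, start 0; Z[7]=1 scan→box=[7,8)
i=8: i≥r, start 0; Z[8]=0
i=9: i≥r, start 0; Z[9]=1 scan→box=[9,10)
i=10: i≥r, start 0; Z[10]=0
i=11: i≥r, start 0; Z[11]=4 scan→box=[11,15)
i=12: min(r-i=3, Z[1]=1)=1; Z[12]=1
i=13: min(r-i=2, Z[2]=0)=0; Z[13]=0
i=14: min(r-i=1, Z[3]=0)=0; Z[14]=0
i=15: i≥r, start 0; Z[15]=0
i=16: i≥r, start 0; Z[16]=2 scan→box=[16,18)
i=17: min(r-i=1, Z[1]=1)=1; Z[17]=5 scan→box=[17,22)
i=18: min(r-i=4, Z[1]=1)=1; Z[18]=1
i=19: min(r-i=3, Z[2]=0)=0; Z[19]=0
i=20: min(r-i=2, Z[3]=0)=0; Z[20]=0
i=21: min(r-i=1, Z[4]=3)=1; Z[21]=1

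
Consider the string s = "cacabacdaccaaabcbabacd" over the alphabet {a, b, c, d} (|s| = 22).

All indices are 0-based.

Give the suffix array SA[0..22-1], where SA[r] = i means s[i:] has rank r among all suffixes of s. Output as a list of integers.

rank | idx | suffix
   0 |  11 | aaabcbabacd
   1 |  12 | aabcbabacd
   2 |  17 | abacd
   3 |   3 | abacdaccaaabcbabacd
   4 |  13 | abcbabacd
   5 |   1 | acabacdaccaaabcbabacd
   6 |   8 | accaaabcbabacd
   7 |  19 | acd
   8 |   5 | acdaccaaabcbabacd
   9 |  16 | babacd
  10 |  18 | bacd
  11 |   4 | bacdaccaaabcbabacd
  12 |  14 | bcbabacd
  13 |  10 | caaabcbabacd
  14 |   2 | cabacdaccaaabcbabacd
  15 |   0 | cacabacdaccaaabcbabacd
  16 |  15 | cbabacd
  17 |   9 | ccaaabcbabacd
  18 |  20 | cd
  19 |   6 | cdaccaaabcbabacd
  20 |  21 | d
  21 |   7 | daccaaabcbabacd

[11, 12, 17, 3, 13, 1, 8, 19, 5, 16, 18, 4, 14, 10, 2, 0, 15, 9, 20, 6, 21, 7]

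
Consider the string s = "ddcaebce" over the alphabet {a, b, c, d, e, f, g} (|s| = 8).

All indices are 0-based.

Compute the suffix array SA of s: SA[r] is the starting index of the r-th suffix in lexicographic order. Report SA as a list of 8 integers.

[3, 5, 2, 6, 1, 0, 7, 4]

sorted suffixes:
  #0 SA[0]=3  'aebce'
  #1 SA[1]=5  'bce'
  #2 SA[2]=2  'caebce'
  #3 SA[3]=6  'ce'
  #4 SA[4]=1  'dcaebce'
  #5 SA[5]=0  'ddcaebce'
  #6 SA[6]=7  'e'
  #7 SA[7]=4  'ebce'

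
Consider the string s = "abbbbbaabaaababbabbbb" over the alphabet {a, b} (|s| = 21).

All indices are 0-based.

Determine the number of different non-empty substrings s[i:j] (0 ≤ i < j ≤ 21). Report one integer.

sorted suffixes:
  #0 SA[0]=9  'aaababbabbbb'
  #1 SA[1]=6  'aabaaababbabbbb'
  #2 SA[2]=10  'aababbabbbb'
  #3 SA[3]=7  'abaaababbabbbb'
  #4 SA[4]=11  'ababbabbbb'
  #5 SA[5]=13  'abbabbbb'
  #6 SA[6]=16  'abbbb'
  #7 SA[7]=0  'abbbbbaabaaababbabbbb'
  #8 SA[8]=20  'b'
  #9 SA[9]=8  'baaababbabbbb'
  #10 SA[10]=5  'baabaaababbabbbb'
  #11 SA[11]=12  'babbabbbb'
  #12 SA[12]=15  'babbbb'
  #13 SA[13]=19  'bb'
  #14 SA[14]=4  'bbaabaaababbabbbb'
  #15 SA[15]=14  'bbabbbb'
  #16 SA[16]=18  'bbb'
  #17 SA[17]=3  'bbbaabaaababbabbbb'
  #18 SA[18]=17  'bbbb'
  #19 SA[19]=2  'bbbbaabaaababbabbbb'
  #20 SA[20]=1  'bbbbbaabaaababbabbbb'

SA = [9, 6, 10, 7, 11, 13, 16, 0, 20, 8, 5, 12, 15, 19, 4, 14, 18, 3, 17, 2, 1]
[i] adj suffixes → lcp
  [1] 9/6 → 2 ('aa')
  [2] 6/10 → 4 ('aaba')
  [3] 10/7 → 1 ('a')
  [4] 7/11 → 3 ('aba')
  [5] 11/13 → 2 ('ab')
  [6] 13/16 → 3 ('abb')
  [7] 16/0 → 5 ('abbbb')
  [8] 0/20 → 0 ('')
  [9] 20/8 → 1 ('b')
  [10] 8/5 → 3 ('baa')
  [11] 5/12 → 2 ('ba')
  [12] 12/15 → 4 ('babb')
  [13] 15/19 → 1 ('b')
  [14] 19/4 → 2 ('bb')
  [15] 4/14 → 3 ('bba')
  [16] 14/18 → 2 ('bb')
  [17] 18/3 → 3 ('bbb')
  [18] 3/17 → 3 ('bbb')
  [19] 17/2 → 4 ('bbbb')
  [20] 2/1 → 4 ('bbbb')

n(n+1)/2 = 21·22/2 = 231
Σ LCP = 0 + 2 + 4 + 1 + 3 + 2 + 3 + 5 + 0 + 1 + 3 + 2 + 4 + 1 + 2 + 3 + 2 + 3 + 3 + 4 + 4 = 52
distinct = 231 − 52 = 179

179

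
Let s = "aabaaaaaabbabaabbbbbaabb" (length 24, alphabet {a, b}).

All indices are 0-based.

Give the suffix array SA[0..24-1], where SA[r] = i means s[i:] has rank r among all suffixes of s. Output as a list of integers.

[3, 4, 5, 6, 0, 20, 7, 13, 1, 11, 21, 8, 14, 23, 2, 19, 12, 10, 22, 18, 9, 17, 16, 15]

rank→(start, suffix):
  0 → (3, 'aaaaaabbabaabbbbbaabb')
  1 → (4, 'aaaaabbabaabbbbbaabb')
  2 → (5, 'aaaabbabaabbbbbaabb')
  3 → (6, 'aaabbabaabbbbbaabb')
  4 → (0, 'aabaaaaaabbabaabbbbbaabb')
  5 → (20, 'aabb')
  6 → (7, 'aabbabaabbbbbaabb')
  7 → (13, 'aabbbbbaabb')
  8 → (1, 'abaaaaaabbabaabbbbbaabb')
  9 → (11, 'abaabbbbbaabb')
  10 → (21, 'abb')
  11 → (8, 'abbabaabbbbbaabb')
  12 → (14, 'abbbbbaabb')
  13 → (23, 'b')
  14 → (2, 'baaaaaabbabaabbbbbaabb')
  15 → (19, 'baabb')
  16 → (12, 'baabbbbbaabb')
  17 → (10, 'babaabbbbbaabb')
  18 → (22, 'bb')
  19 → (18, 'bbaabb')
  20 → (9, 'bbabaabbbbbaabb')
  21 → (17, 'bbbaabb')
  22 → (16, 'bbbbaabb')
  23 → (15, 'bbbbbaabb')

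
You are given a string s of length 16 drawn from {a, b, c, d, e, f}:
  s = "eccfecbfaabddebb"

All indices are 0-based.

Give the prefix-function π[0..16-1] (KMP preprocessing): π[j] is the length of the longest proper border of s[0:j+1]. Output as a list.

[0, 0, 0, 0, 1, 2, 0, 0, 0, 0, 0, 0, 0, 1, 0, 0]

π[0] = 0
j=1 s[j]='c': π[1]=0 (border '')
j=2 s[j]='c': π[2]=0 (border '')
j=3 s[j]='f': π[3]=0 (border '')
j=4 s[j]='e': π[4]=1 (border 'e')
j=5 s[j]='c': π[5]=2 (border 'ec')
j=6 s[j]='b': k: 2→0; π[6]=0 (border '')
j=7 s[j]='f': π[7]=0 (border '')
j=8 s[j]='a': π[8]=0 (border '')
j=9 s[j]='a': π[9]=0 (border '')
j=10 s[j]='b': π[10]=0 (border '')
j=11 s[j]='d': π[11]=0 (border '')
j=12 s[j]='d': π[12]=0 (border '')
j=13 s[j]='e': π[13]=1 (border 'e')
j=14 s[j]='b': k: 1→0; π[14]=0 (border '')
j=15 s[j]='b': π[15]=0 (border '')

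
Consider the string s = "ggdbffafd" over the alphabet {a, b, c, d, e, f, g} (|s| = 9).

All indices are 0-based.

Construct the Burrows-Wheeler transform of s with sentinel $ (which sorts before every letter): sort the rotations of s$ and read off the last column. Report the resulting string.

rank  rotation    last
    0  $ggdbffafd  d
    1  afd$ggdbff  f
    2  bffafd$ggd  d
    3  d$ggdbffaf  f
    4  dbffafd$gg  g
    5  fafd$ggdbf  f
    6  fd$ggdbffa  a
    7  ffafd$ggdb  b
    8  gdbffafd$g  g
    9  ggdbffafd$  $

dfdfgfabg$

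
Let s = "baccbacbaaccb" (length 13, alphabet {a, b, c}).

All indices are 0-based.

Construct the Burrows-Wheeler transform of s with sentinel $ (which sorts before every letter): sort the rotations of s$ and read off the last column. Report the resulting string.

rank  rotation        last
    0  $baccbacbaaccb  b
    1  aaccb$baccbacb  b
    2  acbaaccb$baccb  b
    3  accb$baccbacba  a
    4  accbacbaaccb$b  b
    5  b$baccbacbaacc  c
    6  baaccb$baccbac  c
    7  bacbaaccb$bacc  c
    8  baccbacbaaccb$  $
    9  cb$baccbacbaac  c
   10  cbaaccb$baccba  a
   11  cbacbaaccb$bac  c
   12  ccb$baccbacbaa  a
   13  ccbacbaaccb$ba  a

bbbabccc$cacaa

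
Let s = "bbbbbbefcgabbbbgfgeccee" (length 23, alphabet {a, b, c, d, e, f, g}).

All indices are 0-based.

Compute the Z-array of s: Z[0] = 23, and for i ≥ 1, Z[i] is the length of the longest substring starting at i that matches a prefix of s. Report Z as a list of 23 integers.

Z[0]=23
i=1: i≥r, start 0; Z[1]=5 extend→box=[1,6)
i=2: min(r-i=4, Z[1]=5)=4; Z[2]=4
i=3: min(r-i=3, Z[2]=4)=3; Z[3]=3
i=4: min(r-i=2, Z[3]=3)=2; Z[4]=2
i=5: min(r-i=1, Z[4]=2)=1; Z[5]=1
i=6: i≥r, start 0; Z[6]=0
i=7: i≥r, start 0; Z[7]=0
i=8: i≥r, start 0; Z[8]=0
i=9: i≥r, start 0; Z[9]=0
i=10: i≥r, start 0; Z[10]=0
i=11: i≥r, start 0; Z[11]=4 extend→box=[11,15)
i=12: min(r-i=3, Z[1]=5)=3; Z[12]=3
i=13: min(r-i=2, Z[2]=4)=2; Z[13]=2
i=14: min(r-i=1, Z[3]=3)=1; Z[14]=1
i=15: i≥r, start 0; Z[15]=0
i=16: i≥r, start 0; Z[16]=0
i=17: i≥r, start 0; Z[17]=0
i=18: i≥r, start 0; Z[18]=0
i=19: i≥r, start 0; Z[19]=0
i=20: i≥r, start 0; Z[20]=0
i=21: i≥r, start 0; Z[21]=0
i=22: i≥r, start 0; Z[22]=0

[23, 5, 4, 3, 2, 1, 0, 0, 0, 0, 0, 4, 3, 2, 1, 0, 0, 0, 0, 0, 0, 0, 0]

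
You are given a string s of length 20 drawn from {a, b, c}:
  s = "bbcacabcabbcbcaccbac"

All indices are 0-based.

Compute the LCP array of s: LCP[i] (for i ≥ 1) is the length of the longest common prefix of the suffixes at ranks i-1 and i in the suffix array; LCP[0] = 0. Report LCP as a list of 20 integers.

rank→(start, suffix):
  0 → (8, 'abbcbcaccbac')
  1 → (5, 'abcabbcbcaccbac')
  2 → (18, 'ac')
  3 → (3, 'acabcabbcbcaccbac')
  4 → (14, 'accbac')
  5 → (17, 'bac')
  6 → (0, 'bbcacabcabbcbcaccbac')
  7 → (9, 'bbcbcaccbac')
  8 → (6, 'bcabbcbcaccbac')
  9 → (1, 'bcacabcabbcbcaccbac')
  10 → (12, 'bcaccbac')
  11 → (10, 'bcbcaccbac')
  12 → (19, 'c')
  13 → (7, 'cabbcbcaccbac')
  14 → (4, 'cabcabbcbcaccbac')
  15 → (2, 'cacabcabbcbcaccbac')
  16 → (13, 'caccbac')
  17 → (16, 'cbac')
  18 → (11, 'cbcaccbac')
  19 → (15, 'ccbac')

SA = [8, 5, 18, 3, 14, 17, 0, 9, 6, 1, 12, 10, 19, 7, 4, 2, 13, 16, 11, 15]
[i] adj suffixes → lcp
  [1] 8/5 → 2 ('ab')
  [2] 5/18 → 1 ('a')
  [3] 18/3 → 2 ('ac')
  [4] 3/14 → 2 ('ac')
  [5] 14/17 → 0 ('')
  [6] 17/0 → 1 ('b')
  [7] 0/9 → 3 ('bbc')
  [8] 9/6 → 1 ('b')
  [9] 6/1 → 3 ('bca')
  [10] 1/12 → 4 ('bcac')
  [11] 12/10 → 2 ('bc')
  [12] 10/19 → 0 ('')
  [13] 19/7 → 1 ('c')
  [14] 7/4 → 3 ('cab')
  [15] 4/2 → 2 ('ca')
  [16] 2/13 → 3 ('cac')
  [17] 13/16 → 1 ('c')
  [18] 16/11 → 2 ('cb')
  [19] 11/15 → 1 ('c')

[0, 2, 1, 2, 2, 0, 1, 3, 1, 3, 4, 2, 0, 1, 3, 2, 3, 1, 2, 1]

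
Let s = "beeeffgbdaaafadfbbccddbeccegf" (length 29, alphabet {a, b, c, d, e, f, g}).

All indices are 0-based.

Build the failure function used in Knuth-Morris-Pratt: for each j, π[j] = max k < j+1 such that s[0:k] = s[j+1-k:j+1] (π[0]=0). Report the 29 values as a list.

[0, 0, 0, 0, 0, 0, 0, 1, 0, 0, 0, 0, 0, 0, 0, 0, 1, 1, 0, 0, 0, 0, 1, 2, 0, 0, 0, 0, 0]

π[0] = 0
j=1 s[j]='e': π[1]=0 (border '')
j=2 s[j]='e': π[2]=0 (border '')
j=3 s[j]='e': π[3]=0 (border '')
j=4 s[j]='f': π[4]=0 (border '')
j=5 s[j]='f': π[5]=0 (border '')
j=6 s[j]='g': π[6]=0 (border '')
j=7 s[j]='b': π[7]=1 (border 'b')
j=8 s[j]='d': k: 1→0; π[8]=0 (border '')
j=9 s[j]='a': π[9]=0 (border '')
j=10 s[j]='a': π[10]=0 (border '')
j=11 s[j]='a': π[11]=0 (border '')
j=12 s[j]='f': π[12]=0 (border '')
j=13 s[j]='a': π[13]=0 (border '')
j=14 s[j]='d': π[14]=0 (border '')
j=15 s[j]='f': π[15]=0 (border '')
j=16 s[j]='b': π[16]=1 (border 'b')
j=17 s[j]='b': k: 1→0; π[17]=1 (border 'b')
j=18 s[j]='c': k: 1→0; π[18]=0 (border '')
j=19 s[j]='c': π[19]=0 (border '')
j=20 s[j]='d': π[20]=0 (border '')
j=21 s[j]='d': π[21]=0 (border '')
j=22 s[j]='b': π[22]=1 (border 'b')
j=23 s[j]='e': π[23]=2 (border 'be')
j=24 s[j]='c': k: 2→0; π[24]=0 (border '')
j=25 s[j]='c': π[25]=0 (border '')
j=26 s[j]='e': π[26]=0 (border '')
j=27 s[j]='g': π[27]=0 (border '')
j=28 s[j]='f': π[28]=0 (border '')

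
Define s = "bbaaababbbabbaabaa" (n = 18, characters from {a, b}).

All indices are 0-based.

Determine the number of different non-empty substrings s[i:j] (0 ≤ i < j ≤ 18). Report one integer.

rank | idx | suffix
   0 |  17 | a
   1 |  16 | aa
   2 |   2 | aaababbbabbaabaa
   3 |  13 | aabaa
   4 |   3 | aababbbabbaabaa
   5 |  14 | abaa
   6 |   4 | ababbbabbaabaa
   7 |  10 | abbaabaa
   8 |   6 | abbbabbaabaa
   9 |  15 | baa
  10 |   1 | baaababbbabbaabaa
  11 |  12 | baabaa
  12 |   9 | babbaabaa
  13 |   5 | babbbabbaabaa
  14 |   0 | bbaaababbbabbaabaa
  15 |  11 | bbaabaa
  16 |   8 | bbabbaabaa
  17 |   7 | bbbabbaabaa

SA = [17, 16, 2, 13, 3, 14, 4, 10, 6, 15, 1, 12, 9, 5, 0, 11, 8, 7]
[i] adj suffixes → lcp
  [1] 17/16 → 1 ('a')
  [2] 16/2 → 2 ('aa')
  [3] 2/13 → 2 ('aa')
  [4] 13/3 → 4 ('aaba')
  [5] 3/14 → 1 ('a')
  [6] 14/4 → 3 ('aba')
  [7] 4/10 → 2 ('ab')
  [8] 10/6 → 3 ('abb')
  [9] 6/15 → 0 ('')
  [10] 15/1 → 3 ('baa')
  [11] 1/12 → 3 ('baa')
  [12] 12/9 → 2 ('ba')
  [13] 9/5 → 4 ('babb')
  [14] 5/0 → 1 ('b')
  [15] 0/11 → 4 ('bbaa')
  [16] 11/8 → 3 ('bba')
  [17] 8/7 → 2 ('bb')

n(n+1)/2 = 18·19/2 = 171
Σ LCP = 0 + 1 + 2 + 2 + 4 + 1 + 3 + 2 + 3 + 0 + 3 + 3 + 2 + 4 + 1 + 4 + 3 + 2 = 40
distinct = 171 − 40 = 131

131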